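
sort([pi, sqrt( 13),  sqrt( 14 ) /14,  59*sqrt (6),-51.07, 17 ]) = [ - 51.07,sqrt( 14 )/14, pi,sqrt( 13),17, 59*sqrt( 6) ] 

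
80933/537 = 80933/537 = 150.71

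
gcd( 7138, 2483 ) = 1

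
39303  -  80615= - 41312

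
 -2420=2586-5006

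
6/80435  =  6/80435 =0.00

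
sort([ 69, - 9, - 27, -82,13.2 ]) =[-82,  -  27, - 9,  13.2,69 ]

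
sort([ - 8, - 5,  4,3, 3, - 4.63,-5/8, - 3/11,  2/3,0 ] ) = [ - 8, - 5,-4.63, - 5/8, - 3/11 , 0,  2/3 , 3 , 3, 4 ] 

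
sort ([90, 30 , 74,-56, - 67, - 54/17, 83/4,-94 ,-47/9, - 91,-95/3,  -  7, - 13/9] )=[ - 94, - 91, - 67 , - 56 , - 95/3, - 7, - 47/9,  -  54/17, - 13/9, 83/4 , 30,74, 90]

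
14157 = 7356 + 6801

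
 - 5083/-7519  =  5083/7519= 0.68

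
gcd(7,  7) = 7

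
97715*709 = 69279935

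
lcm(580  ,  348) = 1740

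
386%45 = 26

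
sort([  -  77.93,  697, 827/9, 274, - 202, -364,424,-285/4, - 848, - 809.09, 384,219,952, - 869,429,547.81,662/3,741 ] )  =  [ - 869,-848, - 809.09, - 364,  -  202, - 77.93,  -  285/4,827/9, 219 , 662/3,274,384,424,429,547.81, 697 , 741, 952 ] 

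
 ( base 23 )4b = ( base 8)147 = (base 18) 5d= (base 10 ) 103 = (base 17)61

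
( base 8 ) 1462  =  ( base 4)30302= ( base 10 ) 818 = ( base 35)nd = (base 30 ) R8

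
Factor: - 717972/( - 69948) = 3^ ( - 1)*19^1*29^ ( - 1 )*47^1 = 893/87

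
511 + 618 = 1129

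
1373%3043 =1373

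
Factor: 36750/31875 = 98/85  =  2^1 * 5^(-1)*7^2 * 17^( - 1 )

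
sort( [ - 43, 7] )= [ - 43, 7]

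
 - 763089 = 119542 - 882631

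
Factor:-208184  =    -  2^3*53^1*491^1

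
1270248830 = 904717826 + 365531004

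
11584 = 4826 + 6758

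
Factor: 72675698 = 2^1*41^1 * 97^1*9137^1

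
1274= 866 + 408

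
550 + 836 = 1386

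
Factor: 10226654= 2^1*101^1*50627^1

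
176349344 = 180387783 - 4038439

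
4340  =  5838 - 1498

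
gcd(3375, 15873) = 3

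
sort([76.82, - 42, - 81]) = [ -81, -42,76.82 ]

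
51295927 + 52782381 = 104078308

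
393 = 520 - 127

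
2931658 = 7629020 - 4697362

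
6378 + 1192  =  7570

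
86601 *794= 68761194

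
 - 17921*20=-358420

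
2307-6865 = -4558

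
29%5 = 4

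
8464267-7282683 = 1181584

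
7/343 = 1/49 = 0.02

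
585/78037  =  585/78037 = 0.01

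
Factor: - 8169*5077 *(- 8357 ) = 346598326641= 3^1*7^1*61^1*137^1*389^1*5077^1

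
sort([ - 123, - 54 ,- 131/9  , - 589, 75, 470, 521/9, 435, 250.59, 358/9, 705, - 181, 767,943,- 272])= [ - 589, - 272, - 181 , - 123, - 54, - 131/9,358/9,521/9, 75, 250.59, 435, 470,705,  767, 943]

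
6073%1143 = 358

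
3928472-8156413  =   - 4227941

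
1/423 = 1/423 = 0.00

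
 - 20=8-28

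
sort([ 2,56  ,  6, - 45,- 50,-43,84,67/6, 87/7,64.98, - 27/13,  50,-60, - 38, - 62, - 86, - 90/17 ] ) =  [- 86,-62,-60, - 50 , - 45,-43, - 38, - 90/17,  -  27/13, 2 , 6, 67/6,87/7, 50, 56,64.98 , 84]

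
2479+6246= 8725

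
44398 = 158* 281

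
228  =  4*57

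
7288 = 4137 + 3151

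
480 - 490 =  - 10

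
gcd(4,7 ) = 1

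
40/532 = 10/133  =  0.08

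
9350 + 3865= 13215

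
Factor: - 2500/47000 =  - 2^( - 1 )*5^1*47^(- 1) = -5/94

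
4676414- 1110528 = 3565886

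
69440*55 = 3819200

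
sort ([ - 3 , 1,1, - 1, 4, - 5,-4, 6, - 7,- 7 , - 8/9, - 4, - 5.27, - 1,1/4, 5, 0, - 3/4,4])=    [-7, - 7 , - 5.27, - 5,-4, - 4, - 3, -1, - 1,-8/9, - 3/4, 0, 1/4,1, 1, 4,4,5, 6 ] 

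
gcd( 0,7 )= 7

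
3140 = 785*4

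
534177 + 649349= 1183526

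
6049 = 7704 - 1655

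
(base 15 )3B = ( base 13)44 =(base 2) 111000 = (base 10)56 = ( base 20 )2G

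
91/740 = 91/740 = 0.12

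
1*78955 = 78955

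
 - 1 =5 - 6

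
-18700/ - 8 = 4675/2 = 2337.50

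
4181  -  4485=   -  304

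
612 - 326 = 286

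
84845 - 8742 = 76103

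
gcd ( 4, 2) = 2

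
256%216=40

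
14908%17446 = 14908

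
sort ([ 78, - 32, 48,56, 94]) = [ - 32,48,56,78, 94]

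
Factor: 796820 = 2^2*5^1*39841^1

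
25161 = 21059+4102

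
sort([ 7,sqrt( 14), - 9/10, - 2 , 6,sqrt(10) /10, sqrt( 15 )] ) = [ - 2, - 9/10, sqrt (10 ) /10,sqrt (14), sqrt( 15),  6, 7 ]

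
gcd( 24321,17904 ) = 3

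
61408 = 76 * 808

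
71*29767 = 2113457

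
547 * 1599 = 874653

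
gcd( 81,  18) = 9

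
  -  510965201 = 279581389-790546590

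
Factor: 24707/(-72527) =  - 7^( - 1 )*13^( - 1 )*31^1 = -31/91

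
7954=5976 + 1978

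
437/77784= 437/77784 = 0.01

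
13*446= 5798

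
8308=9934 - 1626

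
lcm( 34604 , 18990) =1557180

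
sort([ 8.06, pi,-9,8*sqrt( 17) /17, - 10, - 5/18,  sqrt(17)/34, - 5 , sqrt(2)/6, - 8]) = [ - 10, - 9, - 8,  -  5, - 5/18,sqrt(17)/34,sqrt( 2)/6,  8*sqrt (17)/17, pi,8.06 ]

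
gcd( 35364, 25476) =12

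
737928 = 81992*9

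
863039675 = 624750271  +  238289404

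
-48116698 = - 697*69034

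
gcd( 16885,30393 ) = 3377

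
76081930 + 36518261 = 112600191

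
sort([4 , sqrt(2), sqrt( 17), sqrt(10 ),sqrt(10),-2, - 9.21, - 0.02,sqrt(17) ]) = [ - 9.21, - 2 , - 0.02,sqrt(2),  sqrt(10), sqrt( 10), 4,sqrt( 17),  sqrt( 17)] 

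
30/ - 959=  - 1 + 929/959 = - 0.03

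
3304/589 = 5 + 359/589 = 5.61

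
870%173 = 5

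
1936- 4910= -2974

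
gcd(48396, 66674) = 74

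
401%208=193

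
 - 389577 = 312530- 702107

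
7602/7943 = 7602/7943 = 0.96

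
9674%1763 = 859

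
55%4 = 3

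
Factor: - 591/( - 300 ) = 2^( - 2 )*5^( - 2 ) * 197^1  =  197/100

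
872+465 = 1337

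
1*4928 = 4928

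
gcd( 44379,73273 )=1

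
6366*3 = 19098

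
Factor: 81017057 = 11^1*653^1* 11279^1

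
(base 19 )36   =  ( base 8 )77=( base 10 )63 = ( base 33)1U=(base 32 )1v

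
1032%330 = 42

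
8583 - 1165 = 7418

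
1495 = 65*23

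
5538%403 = 299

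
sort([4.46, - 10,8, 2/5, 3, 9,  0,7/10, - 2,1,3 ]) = [-10, - 2,0,  2/5,7/10, 1,  3 , 3 , 4.46, 8, 9 ] 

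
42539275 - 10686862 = 31852413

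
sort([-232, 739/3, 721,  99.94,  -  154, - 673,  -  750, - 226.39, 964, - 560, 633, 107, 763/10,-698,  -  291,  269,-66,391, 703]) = [-750, - 698,  -  673,-560, - 291, - 232, - 226.39, - 154,- 66, 763/10, 99.94, 107, 739/3,269,391 , 633,  703, 721, 964]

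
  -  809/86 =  - 809/86 = - 9.41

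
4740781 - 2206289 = 2534492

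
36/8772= 3/731 = 0.00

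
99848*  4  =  399392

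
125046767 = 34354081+90692686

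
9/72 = 1/8 = 0.12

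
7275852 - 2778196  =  4497656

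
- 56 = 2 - 58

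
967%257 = 196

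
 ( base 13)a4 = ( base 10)134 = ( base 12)B2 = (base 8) 206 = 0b10000110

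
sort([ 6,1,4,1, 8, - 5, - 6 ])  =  [ - 6, - 5,  1  ,  1,  4, 6 , 8 ] 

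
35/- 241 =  - 1 + 206/241 = -0.15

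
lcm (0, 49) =0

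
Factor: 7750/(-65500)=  - 31/262 =-2^( - 1)*31^1*131^ ( - 1) 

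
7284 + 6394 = 13678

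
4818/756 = 803/126 = 6.37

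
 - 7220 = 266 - 7486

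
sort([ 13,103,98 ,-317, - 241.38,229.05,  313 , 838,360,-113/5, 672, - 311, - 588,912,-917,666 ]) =[ - 917,-588,-317, - 311, - 241.38,-113/5, 13, 98, 103,229.05,313, 360,666, 672,838,912] 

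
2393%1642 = 751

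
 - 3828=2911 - 6739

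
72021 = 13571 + 58450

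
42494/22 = 21247/11  =  1931.55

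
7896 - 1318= 6578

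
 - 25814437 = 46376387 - 72190824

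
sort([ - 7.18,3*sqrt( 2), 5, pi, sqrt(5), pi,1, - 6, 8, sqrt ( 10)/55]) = [ - 7.18,-6, sqrt(10) /55, 1,sqrt(5),pi,pi,  3*sqrt(2),  5 , 8]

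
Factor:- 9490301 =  - 17^1*558253^1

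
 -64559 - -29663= -34896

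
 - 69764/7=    - 69764/7 = - 9966.29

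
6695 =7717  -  1022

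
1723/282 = 6 + 31/282 = 6.11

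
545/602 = 545/602 = 0.91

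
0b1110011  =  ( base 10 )115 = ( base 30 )3p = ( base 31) 3m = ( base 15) 7A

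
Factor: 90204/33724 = 3^1 * 7517^1*8431^( - 1 )= 22551/8431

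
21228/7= 21228/7=3032.57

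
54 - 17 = 37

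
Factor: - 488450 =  - 2^1*5^2*9769^1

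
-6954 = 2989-9943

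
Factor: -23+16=-7^1 = -7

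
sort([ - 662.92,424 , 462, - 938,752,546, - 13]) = [ - 938, - 662.92,-13, 424,462,546, 752] 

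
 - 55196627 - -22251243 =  - 32945384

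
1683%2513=1683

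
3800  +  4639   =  8439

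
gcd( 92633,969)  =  17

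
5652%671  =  284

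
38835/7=5547+6/7 = 5547.86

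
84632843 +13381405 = 98014248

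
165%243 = 165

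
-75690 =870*( - 87) 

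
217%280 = 217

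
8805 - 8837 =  - 32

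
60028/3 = 60028/3 = 20009.33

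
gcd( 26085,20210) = 235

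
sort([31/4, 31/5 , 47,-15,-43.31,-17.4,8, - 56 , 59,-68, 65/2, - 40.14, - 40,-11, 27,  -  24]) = [ - 68, - 56,- 43.31, - 40.14, - 40, - 24, - 17.4,-15,-11, 31/5,  31/4,8, 27, 65/2, 47,59]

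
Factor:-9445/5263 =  - 5^1*19^( - 1 )*277^( - 1)*1889^1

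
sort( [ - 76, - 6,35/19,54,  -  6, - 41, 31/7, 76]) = [ - 76, - 41,  -  6, - 6,35/19,31/7,54, 76] 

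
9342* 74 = 691308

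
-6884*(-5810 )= 39996040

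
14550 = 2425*6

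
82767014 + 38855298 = 121622312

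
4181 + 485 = 4666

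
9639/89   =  9639/89 = 108.30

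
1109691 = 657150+452541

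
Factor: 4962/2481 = 2^1  =  2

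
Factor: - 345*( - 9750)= 2^1*3^2 * 5^4*13^1*23^1 = 3363750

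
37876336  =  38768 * 977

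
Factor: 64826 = 2^1 * 32413^1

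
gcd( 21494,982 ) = 2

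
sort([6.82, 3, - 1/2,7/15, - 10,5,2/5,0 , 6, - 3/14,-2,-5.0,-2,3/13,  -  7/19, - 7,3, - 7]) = [ - 10 , - 7,  -  7,- 5.0, - 2,-2, - 1/2, - 7/19, -3/14, 0,3/13, 2/5,7/15,3,3,  5,6,6.82 ] 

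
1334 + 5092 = 6426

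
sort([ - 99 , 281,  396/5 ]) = [ - 99, 396/5, 281 ] 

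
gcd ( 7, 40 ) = 1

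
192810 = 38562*5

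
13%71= 13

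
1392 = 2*696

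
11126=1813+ 9313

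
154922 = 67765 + 87157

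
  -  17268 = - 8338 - 8930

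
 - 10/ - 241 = 10/241 = 0.04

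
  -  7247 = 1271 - 8518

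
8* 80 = 640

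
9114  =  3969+5145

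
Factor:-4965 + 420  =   - 4545=-3^2*5^1*101^1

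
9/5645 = 9/5645 = 0.00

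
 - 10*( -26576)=265760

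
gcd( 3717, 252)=63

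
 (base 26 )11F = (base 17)283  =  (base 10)717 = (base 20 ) 1fh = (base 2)1011001101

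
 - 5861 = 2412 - 8273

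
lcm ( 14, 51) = 714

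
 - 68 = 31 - 99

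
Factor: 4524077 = 23^1*196699^1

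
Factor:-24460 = - 2^2*5^1*1223^1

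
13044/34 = 6522/17 = 383.65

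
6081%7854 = 6081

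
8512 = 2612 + 5900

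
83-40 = 43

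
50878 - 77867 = -26989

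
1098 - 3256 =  - 2158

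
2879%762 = 593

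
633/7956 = 211/2652  =  0.08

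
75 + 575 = 650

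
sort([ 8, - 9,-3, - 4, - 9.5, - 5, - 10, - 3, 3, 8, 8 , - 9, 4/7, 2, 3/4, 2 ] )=[ - 10 , - 9.5, - 9, - 9, - 5,  -  4, - 3, - 3, 4/7, 3/4, 2,2, 3, 8,8, 8] 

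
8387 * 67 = 561929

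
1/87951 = 1/87951 = 0.00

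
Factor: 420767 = 17^1*53^1*467^1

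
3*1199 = 3597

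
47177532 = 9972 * 4731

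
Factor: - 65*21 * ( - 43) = 58695 = 3^1*5^1*7^1 * 13^1*43^1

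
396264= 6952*57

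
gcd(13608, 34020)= 6804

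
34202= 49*698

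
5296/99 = 53 + 49/99 = 53.49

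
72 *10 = 720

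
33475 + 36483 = 69958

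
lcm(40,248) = 1240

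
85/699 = 85/699 = 0.12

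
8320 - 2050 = 6270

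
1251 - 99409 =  - 98158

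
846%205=26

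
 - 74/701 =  - 1+627/701  =  - 0.11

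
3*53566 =160698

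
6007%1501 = 3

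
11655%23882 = 11655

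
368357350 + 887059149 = 1255416499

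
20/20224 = 5/5056=0.00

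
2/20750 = 1/10375 =0.00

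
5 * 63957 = 319785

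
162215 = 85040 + 77175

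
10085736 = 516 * 19546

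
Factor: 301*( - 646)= -194446  =  -  2^1*7^1 * 17^1*19^1*43^1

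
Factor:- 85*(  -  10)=2^1 * 5^2*17^1 = 850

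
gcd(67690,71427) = 1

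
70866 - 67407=3459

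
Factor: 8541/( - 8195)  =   - 3^2*5^( - 1)*11^ (  -  1 )*13^1*73^1*149^(  -  1)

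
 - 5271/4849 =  - 2 + 4427/4849 = -1.09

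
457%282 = 175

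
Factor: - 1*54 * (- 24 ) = 1296 = 2^4*3^4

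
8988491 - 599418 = 8389073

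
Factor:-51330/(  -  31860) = 29/18= 2^( -1 )*3^ (-2 )*29^1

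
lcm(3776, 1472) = 86848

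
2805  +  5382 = 8187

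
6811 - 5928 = 883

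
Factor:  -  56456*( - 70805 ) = 3997367080=2^3*5^1*7^2*17^2*7057^1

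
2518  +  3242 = 5760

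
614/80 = 7+27/40 = 7.67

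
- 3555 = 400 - 3955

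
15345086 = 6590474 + 8754612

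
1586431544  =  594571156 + 991860388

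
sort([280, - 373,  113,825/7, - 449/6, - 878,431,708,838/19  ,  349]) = [ - 878, - 373,-449/6 , 838/19,  113, 825/7,280, 349,431,708] 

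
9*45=405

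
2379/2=2379/2 = 1189.50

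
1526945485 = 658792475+868153010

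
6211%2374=1463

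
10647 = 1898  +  8749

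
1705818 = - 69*( - 24722 )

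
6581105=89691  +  6491414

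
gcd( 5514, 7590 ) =6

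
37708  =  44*857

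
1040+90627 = 91667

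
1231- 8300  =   - 7069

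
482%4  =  2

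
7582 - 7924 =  - 342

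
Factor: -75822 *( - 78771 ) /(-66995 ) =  - 2^1 * 3^2*5^( - 1 )*  7^1*11^2 * 31^1* 12637^1*13399^( - 1) = - 5972574762/66995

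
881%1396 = 881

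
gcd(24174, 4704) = 6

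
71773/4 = 17943 + 1/4 = 17943.25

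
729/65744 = 729/65744 = 0.01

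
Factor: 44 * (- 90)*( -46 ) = 2^4* 3^2*5^1*11^1*23^1 = 182160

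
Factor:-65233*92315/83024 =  - 2^( - 4)*5^1*7^1*37^1 * 499^1 *5189^(  -  1) * 9319^1 = - 6021984395/83024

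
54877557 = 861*63737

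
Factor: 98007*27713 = 2716067991 = 3^1*7^2*13^1*37^1*107^1*359^1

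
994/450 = 2 + 47/225  =  2.21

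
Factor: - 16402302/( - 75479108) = 2^( - 1) * 3^2*7^1*199^( - 1 )*349^1*373^1*94823^( - 1 ) = 8201151/37739554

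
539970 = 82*6585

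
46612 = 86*542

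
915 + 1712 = 2627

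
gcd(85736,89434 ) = 2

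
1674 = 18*93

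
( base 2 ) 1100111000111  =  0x19C7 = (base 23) cal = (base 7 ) 25145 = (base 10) 6599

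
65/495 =13/99= 0.13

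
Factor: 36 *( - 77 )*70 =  - 2^3*3^2*5^1*7^2 * 11^1  =  -  194040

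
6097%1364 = 641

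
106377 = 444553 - 338176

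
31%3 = 1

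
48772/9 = 5419 + 1/9 = 5419.11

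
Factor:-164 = - 2^2*41^1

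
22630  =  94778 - 72148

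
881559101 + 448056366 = 1329615467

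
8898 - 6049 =2849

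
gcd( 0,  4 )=4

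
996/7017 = 332/2339 = 0.14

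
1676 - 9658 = - 7982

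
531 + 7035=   7566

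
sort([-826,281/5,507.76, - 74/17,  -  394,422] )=[ - 826 ,-394, - 74/17,281/5,422,507.76]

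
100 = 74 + 26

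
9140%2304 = 2228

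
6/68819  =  6/68819  =  0.00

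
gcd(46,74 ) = 2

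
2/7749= 2/7749 = 0.00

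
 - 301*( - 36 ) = 10836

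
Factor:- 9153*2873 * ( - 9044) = 237826170036 =2^2*3^4*7^1*13^2*17^2*19^1*113^1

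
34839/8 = 34839/8 = 4354.88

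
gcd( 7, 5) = 1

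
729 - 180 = 549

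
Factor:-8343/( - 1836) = 2^(  -  2)*3^1*17^( - 1 )*103^1 = 309/68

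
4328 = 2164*2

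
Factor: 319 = 11^1*29^1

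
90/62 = 1 + 14/31= 1.45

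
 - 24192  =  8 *( - 3024)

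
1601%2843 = 1601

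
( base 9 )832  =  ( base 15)302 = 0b1010100101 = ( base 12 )485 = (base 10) 677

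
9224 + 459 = 9683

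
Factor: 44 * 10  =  2^3*5^1*11^1=440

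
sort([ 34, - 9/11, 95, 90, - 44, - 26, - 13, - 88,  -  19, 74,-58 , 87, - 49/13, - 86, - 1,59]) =[ - 88,-86 , - 58, - 44 , - 26, - 19, - 13, - 49/13, - 1, - 9/11 , 34,59,74,87, 90, 95] 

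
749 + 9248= 9997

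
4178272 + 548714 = 4726986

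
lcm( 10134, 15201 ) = 30402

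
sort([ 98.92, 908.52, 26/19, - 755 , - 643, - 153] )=[  -  755, - 643,  -  153, 26/19, 98.92, 908.52] 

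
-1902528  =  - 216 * 8808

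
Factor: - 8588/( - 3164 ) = 19/7= 7^( - 1) *19^1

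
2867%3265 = 2867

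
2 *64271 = 128542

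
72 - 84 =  - 12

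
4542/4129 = 4542/4129 = 1.10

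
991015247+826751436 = 1817766683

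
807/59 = 13 + 40/59=13.68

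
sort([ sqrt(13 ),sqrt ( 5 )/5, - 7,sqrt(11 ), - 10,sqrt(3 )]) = [ - 10, - 7, sqrt( 5)/5, sqrt(3 ),sqrt(11 ),sqrt(13) ] 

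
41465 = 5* 8293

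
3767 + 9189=12956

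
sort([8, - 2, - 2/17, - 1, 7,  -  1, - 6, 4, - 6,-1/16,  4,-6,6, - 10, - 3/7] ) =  [ - 10, - 6,-6, - 6,-2,-1, - 1, - 3/7, - 2/17, - 1/16,4, 4, 6, 7,8]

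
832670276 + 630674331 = 1463344607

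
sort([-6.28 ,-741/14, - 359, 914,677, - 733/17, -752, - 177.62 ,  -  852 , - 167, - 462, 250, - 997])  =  [ - 997 , - 852, -752, - 462,-359, - 177.62, - 167 , - 741/14, - 733/17, - 6.28, 250, 677,914 ]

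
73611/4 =73611/4=18402.75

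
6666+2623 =9289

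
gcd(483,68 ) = 1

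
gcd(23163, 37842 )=21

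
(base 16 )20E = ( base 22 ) 11k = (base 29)I4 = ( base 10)526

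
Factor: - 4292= -2^2*29^1 * 37^1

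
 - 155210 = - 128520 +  - 26690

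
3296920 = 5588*590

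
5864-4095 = 1769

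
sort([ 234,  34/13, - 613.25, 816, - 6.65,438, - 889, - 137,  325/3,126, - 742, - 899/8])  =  [ - 889, - 742, - 613.25, - 137,  -  899/8,-6.65,  34/13,325/3, 126, 234 , 438,816 ] 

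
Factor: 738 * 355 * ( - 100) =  - 2^3 * 3^2*5^3*41^1*71^1= - 26199000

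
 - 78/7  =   - 12  +  6/7=   - 11.14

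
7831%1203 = 613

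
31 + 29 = 60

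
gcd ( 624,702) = 78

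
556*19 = 10564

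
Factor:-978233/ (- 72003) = 3^(-1 )*24001^ (-1 )*978233^1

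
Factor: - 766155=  - 3^1*5^1* 13^1*3929^1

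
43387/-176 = -247+85/176 = - 246.52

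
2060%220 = 80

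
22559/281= 22559/281= 80.28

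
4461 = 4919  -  458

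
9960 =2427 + 7533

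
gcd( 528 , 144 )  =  48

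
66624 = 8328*8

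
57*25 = 1425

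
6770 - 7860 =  - 1090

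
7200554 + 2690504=9891058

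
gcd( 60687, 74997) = 9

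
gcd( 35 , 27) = 1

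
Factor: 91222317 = 3^2*10135813^1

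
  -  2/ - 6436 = 1/3218 = 0.00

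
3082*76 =234232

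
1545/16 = 96 + 9/16 = 96.56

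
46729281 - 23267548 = 23461733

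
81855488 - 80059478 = 1796010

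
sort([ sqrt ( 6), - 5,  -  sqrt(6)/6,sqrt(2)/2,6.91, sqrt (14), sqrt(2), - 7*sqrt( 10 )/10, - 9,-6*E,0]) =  [ - 6*E, - 9, - 5 , - 7*sqrt( 10)/10,  -  sqrt(6 ) /6,0, sqrt( 2)/2 , sqrt( 2 )  ,  sqrt( 6 ),  sqrt( 14),6.91] 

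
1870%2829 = 1870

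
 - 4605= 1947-6552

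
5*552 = 2760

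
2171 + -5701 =-3530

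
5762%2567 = 628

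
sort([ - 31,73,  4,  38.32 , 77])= [ - 31,4,  38.32, 73,  77] 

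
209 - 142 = 67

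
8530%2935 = 2660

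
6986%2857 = 1272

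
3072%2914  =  158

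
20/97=20/97 = 0.21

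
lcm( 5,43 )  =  215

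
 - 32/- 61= 32/61 = 0.52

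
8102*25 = 202550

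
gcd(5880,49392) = 1176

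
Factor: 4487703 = 3^1*11^1*239^1*569^1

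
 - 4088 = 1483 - 5571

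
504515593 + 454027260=958542853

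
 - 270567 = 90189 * ( - 3)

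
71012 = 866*82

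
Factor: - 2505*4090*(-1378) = 14118230100 = 2^2 * 3^1*5^2*13^1 * 53^1*167^1*409^1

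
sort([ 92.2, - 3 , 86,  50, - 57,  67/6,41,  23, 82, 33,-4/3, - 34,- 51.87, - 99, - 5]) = [ - 99,-57, - 51.87, - 34, - 5, - 3, - 4/3,  67/6,  23,33, 41,50,  82, 86,  92.2]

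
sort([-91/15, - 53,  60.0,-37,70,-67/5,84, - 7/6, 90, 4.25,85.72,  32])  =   [ - 53,  -  37,- 67/5, - 91/15  , - 7/6, 4.25,32, 60.0,70, 84, 85.72,90 ]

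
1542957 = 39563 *39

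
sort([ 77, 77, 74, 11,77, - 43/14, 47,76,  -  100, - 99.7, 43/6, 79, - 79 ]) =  [ - 100, - 99.7,-79, - 43/14, 43/6,11, 47,  74, 76,77,77, 77, 79 ] 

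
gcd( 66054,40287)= 3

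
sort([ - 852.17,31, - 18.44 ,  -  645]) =[ - 852.17, - 645, - 18.44, 31]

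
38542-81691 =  - 43149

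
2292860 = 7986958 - 5694098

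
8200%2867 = 2466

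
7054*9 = 63486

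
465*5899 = 2743035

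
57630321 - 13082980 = 44547341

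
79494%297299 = 79494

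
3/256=3/256 = 0.01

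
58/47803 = 58/47803 = 0.00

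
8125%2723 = 2679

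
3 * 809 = 2427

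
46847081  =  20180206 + 26666875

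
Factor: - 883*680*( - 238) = 142904720 = 2^4*5^1*7^1*17^2*883^1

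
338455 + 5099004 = 5437459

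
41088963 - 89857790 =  - 48768827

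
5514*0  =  0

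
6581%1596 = 197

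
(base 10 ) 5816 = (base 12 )3448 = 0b1011010111000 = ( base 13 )2855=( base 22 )c08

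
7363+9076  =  16439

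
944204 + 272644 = 1216848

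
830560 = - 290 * (-2864 )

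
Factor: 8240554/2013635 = 2^1 * 5^ ( - 1 )*7^1*13^( -2 )*227^1 * 2383^( - 1 )*2593^1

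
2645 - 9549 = -6904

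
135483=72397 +63086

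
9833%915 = 683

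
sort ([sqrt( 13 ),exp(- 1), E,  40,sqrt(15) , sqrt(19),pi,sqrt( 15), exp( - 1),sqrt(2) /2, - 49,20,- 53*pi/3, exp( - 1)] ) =[ - 53*pi/3, - 49, exp(  -  1 ),exp( - 1),exp( - 1 ), sqrt( 2) /2,E,pi, sqrt( 13 ),sqrt( 15),sqrt(15), sqrt(19 ),20,40 ] 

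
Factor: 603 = 3^2 * 67^1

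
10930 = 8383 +2547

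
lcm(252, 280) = 2520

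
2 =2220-2218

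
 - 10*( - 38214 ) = 382140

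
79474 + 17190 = 96664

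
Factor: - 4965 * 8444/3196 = -10481115/799 = -3^1*5^1 * 17^( - 1)*47^( - 1) * 331^1*2111^1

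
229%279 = 229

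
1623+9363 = 10986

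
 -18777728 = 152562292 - 171340020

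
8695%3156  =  2383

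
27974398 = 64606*433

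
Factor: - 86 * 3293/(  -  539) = 283198/539= 2^1* 7^( - 2 )*11^(-1 ) *37^1 *43^1*89^1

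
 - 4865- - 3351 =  - 1514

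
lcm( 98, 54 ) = 2646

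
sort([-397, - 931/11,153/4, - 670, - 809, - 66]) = [-809,-670,-397,-931/11,  -  66,153/4 ] 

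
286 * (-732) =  - 209352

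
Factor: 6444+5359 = 11^1*29^1*37^1 = 11803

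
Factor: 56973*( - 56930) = -3243472890 = - 2^1 *3^1*5^1*7^1*2713^1 *5693^1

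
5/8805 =1/1761 = 0.00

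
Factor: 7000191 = 3^2*11^1 * 70709^1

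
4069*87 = 354003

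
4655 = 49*95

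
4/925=4/925 = 0.00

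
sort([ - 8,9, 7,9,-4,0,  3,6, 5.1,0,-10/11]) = [-8,- 4,-10/11, 0, 0, 3, 5.1, 6, 7, 9,9]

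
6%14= 6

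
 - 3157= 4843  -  8000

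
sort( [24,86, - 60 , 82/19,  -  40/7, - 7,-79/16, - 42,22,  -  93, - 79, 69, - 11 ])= [  -  93, - 79, - 60, - 42, -11, - 7, - 40/7, - 79/16,  82/19, 22, 24,69,86]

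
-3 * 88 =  -264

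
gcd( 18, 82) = 2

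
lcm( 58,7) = 406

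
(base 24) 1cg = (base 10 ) 880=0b1101110000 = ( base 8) 1560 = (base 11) 730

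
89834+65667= 155501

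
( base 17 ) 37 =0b111010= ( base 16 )3A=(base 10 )58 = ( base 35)1N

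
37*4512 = 166944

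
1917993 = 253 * 7581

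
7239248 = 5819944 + 1419304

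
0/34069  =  0= 0.00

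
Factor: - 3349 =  - 17^1*197^1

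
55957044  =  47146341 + 8810703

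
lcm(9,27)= 27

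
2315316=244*9489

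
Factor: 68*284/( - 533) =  - 19312/533  =  - 2^4 * 13^(-1 ) * 17^1*41^( -1)*71^1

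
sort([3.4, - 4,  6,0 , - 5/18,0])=[-4, - 5/18, 0, 0, 3.4,  6]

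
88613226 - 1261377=87351849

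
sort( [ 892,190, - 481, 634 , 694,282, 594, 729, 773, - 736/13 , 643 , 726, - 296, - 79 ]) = [ - 481, - 296,- 79,-736/13,190 , 282,594, 634,643, 694, 726, 729, 773, 892 ]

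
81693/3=27231 =27231.00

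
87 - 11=76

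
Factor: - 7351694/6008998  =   - 3675847/3004499 = - 7^1*137^1*3833^1*3004499^( - 1 ) 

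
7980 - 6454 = 1526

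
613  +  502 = 1115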